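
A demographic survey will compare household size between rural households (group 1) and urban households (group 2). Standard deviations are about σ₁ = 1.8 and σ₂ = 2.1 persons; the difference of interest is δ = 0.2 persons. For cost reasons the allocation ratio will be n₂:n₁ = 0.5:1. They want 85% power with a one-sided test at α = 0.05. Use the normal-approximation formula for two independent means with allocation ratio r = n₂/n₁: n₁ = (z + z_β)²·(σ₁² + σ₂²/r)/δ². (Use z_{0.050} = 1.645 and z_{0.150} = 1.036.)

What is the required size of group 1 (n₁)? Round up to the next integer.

n₁ = (z_α + z_β)² · (σ₁² + σ₂²/r) / δ²
   = (1.645 + 1.036)² · (1.8² + 2.1²/0.5) / 0.2²
   = 7.1878 · (3.24 + 8.82) / 0.04
   = 7.1878 · 12.06 / 0.04
   = 2167.11
Round up → n₁ = 2168; n₂ = r·n₁ = 0.5 × 2168 = 1084.

n₁ = 2168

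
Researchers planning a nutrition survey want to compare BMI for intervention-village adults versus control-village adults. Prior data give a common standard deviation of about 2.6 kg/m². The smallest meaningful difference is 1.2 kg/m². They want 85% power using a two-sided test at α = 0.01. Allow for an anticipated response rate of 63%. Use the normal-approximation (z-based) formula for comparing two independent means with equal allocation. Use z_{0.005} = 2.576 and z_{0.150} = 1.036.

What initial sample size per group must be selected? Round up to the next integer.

n = (z_{α/2} + z_β)² · (σ₁² + σ₂²) / δ²
  = (2.576 + 1.036)² · (2·2.6² = 13.52) / 1.2²
  = 13.0465 · 13.52 / 1.44
  = 122.49
Adjust for 63% response: 122.49 / 0.63 = 194.43.
Round up → n = 195 per group.

n = 195 per group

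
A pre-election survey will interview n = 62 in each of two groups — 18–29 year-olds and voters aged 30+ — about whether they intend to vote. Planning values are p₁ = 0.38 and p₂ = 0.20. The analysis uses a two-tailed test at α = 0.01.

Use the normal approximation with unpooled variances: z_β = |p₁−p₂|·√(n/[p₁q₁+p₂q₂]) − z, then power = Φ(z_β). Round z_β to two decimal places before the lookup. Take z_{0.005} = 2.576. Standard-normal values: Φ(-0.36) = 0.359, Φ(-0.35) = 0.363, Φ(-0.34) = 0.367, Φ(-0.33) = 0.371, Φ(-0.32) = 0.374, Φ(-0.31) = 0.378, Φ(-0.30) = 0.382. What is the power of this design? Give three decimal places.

Power ≈ 0.374

z_β = |p₁−p₂|·√(n/[p₁q₁+p₂q₂]) − z_{α/2}
    = 0.18 · √(62/0.3956) − 2.576
    = 0.18 · 12.5189 − 2.576
    = 2.2534 − 2.576 = -0.3226 → -0.32
Power = Φ(-0.32) = 0.374.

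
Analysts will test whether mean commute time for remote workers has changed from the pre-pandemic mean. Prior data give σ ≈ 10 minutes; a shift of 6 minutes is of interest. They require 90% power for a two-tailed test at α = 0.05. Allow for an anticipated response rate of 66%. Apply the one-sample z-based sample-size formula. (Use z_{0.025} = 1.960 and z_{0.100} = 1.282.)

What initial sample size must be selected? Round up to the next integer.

n = (z_{α/2} + z_β)² · σ² / δ²
  = (1.960 + 1.282)² · 10² / 6²
  = 10.5106 · 100 / 36
  = 29.20
Adjust for 66% response: 29.20 / 0.66 = 44.24.
Round up → n = 45.

n = 45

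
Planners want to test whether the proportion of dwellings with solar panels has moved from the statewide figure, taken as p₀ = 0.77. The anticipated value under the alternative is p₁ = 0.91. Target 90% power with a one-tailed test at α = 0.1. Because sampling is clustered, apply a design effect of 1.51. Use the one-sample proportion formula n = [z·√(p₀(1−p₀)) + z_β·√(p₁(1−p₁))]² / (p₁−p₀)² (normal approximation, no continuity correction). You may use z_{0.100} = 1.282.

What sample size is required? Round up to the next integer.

n = [z_α·√(p₀q₀) + z_β·√(p₁q₁)]² / (p₁ − p₀)²
  = [1.282·√(0.77·0.23) + 1.282·√(0.91·0.09)]² / (0.14)²
  = [1.282·0.4208 + 1.282·0.2862]² / 0.0196
  = [0.9064]² / 0.0196
  = 41.92
Design effect: 1.51 × 41.92 = 63.29.
Round up → n = 64.

n = 64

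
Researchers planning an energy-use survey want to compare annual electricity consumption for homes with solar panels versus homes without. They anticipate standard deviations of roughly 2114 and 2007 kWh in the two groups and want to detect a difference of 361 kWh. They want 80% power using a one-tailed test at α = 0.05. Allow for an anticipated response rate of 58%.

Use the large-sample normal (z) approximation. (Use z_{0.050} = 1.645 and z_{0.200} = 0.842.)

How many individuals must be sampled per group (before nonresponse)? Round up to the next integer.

n = (z_α + z_β)² · (σ₁² + σ₂²) / δ²
  = (1.645 + 0.842)² · (2114² + 2007² = 8497045) / 361²
  = 6.1852 · 8497045 / 130321
  = 403.28
Adjust for 58% response: 403.28 / 0.58 = 695.31.
Round up → n = 696 per group.

n = 696 per group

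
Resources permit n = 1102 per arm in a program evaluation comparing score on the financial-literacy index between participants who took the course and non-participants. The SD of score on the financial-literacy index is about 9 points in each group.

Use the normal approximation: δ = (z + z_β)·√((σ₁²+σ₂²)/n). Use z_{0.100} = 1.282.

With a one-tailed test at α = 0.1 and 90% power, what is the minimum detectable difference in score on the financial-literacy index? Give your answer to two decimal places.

Minimum detectable difference ≈ 0.98 points

δ = (z_α + z_β) · √((σ₁²+σ₂²)/n)
  = (1.282 + 1.282) · √(162/1102)
  = 2.564 · √0.14701
  = 2.564 · 0.3834
  = 0.9831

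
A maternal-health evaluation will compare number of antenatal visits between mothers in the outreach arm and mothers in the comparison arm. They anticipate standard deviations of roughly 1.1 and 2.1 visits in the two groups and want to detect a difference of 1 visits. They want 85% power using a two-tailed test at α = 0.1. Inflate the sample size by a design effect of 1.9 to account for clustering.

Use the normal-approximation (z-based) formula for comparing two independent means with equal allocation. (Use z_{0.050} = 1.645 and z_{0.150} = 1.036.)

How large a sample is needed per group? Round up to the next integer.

n = 77 per group

n = (z_{α/2} + z_β)² · (σ₁² + σ₂²) / δ²
  = (1.645 + 1.036)² · (1.1² + 2.1² = 5.62) / 1²
  = 7.1878 · 5.62 / 1
  = 40.40
Design effect: 1.9 × 40.40 = 76.75.
Round up → n = 77 per group.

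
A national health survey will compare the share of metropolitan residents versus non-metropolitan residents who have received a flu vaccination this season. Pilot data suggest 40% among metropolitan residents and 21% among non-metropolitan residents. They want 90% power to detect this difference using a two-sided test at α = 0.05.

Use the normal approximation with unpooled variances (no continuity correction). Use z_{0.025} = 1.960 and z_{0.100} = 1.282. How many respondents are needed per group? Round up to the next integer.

n = 119 per group

n = (z_{α/2} + z_β)² · [p₁(1−p₁) + p₂(1−p₂)] / (p₁ − p₂)²
  = (1.960 + 1.282)² · (0.40·0.60 + 0.21·0.79) / (0.19)²
  = (3.242)² · (0.2400 + 0.1659) / 0.0361
  = 10.5106 · 0.4059 / 0.0361
  = 118.18
Round up → n = 119 per group.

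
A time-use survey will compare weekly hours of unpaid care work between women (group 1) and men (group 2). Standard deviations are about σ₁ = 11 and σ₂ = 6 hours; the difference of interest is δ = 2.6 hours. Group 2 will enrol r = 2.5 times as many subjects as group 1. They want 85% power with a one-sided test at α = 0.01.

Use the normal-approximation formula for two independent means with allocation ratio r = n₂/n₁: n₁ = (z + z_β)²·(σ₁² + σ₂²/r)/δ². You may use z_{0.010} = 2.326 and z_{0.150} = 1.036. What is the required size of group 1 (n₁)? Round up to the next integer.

n₁ = 227

n₁ = (z_α + z_β)² · (σ₁² + σ₂²/r) / δ²
   = (2.326 + 1.036)² · (11² + 6²/2.5) / 2.6²
   = 11.3030 · (121 + 14.4) / 6.76
   = 11.3030 · 135.4 / 6.76
   = 226.40
Round up → n₁ = 227; n₂ = r·n₁ = 2.5 × 227 = 568.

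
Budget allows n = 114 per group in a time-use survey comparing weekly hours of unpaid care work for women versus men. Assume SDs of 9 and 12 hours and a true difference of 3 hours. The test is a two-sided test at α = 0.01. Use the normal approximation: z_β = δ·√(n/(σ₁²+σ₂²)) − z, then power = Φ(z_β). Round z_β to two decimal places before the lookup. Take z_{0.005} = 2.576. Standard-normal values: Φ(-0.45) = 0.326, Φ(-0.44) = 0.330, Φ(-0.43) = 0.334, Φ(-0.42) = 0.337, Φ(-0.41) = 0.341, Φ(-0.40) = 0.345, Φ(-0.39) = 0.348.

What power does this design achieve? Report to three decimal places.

z_β = δ·√(n/(σ₁²+σ₂²)) − z_{α/2}
    = 3 · √(114/225) − 2.576
    = 3 · 0.71181 − 2.576
    = 2.1354 − 2.576 = -0.4406 → -0.44
Power = Φ(-0.44) = 0.330.

Power ≈ 0.330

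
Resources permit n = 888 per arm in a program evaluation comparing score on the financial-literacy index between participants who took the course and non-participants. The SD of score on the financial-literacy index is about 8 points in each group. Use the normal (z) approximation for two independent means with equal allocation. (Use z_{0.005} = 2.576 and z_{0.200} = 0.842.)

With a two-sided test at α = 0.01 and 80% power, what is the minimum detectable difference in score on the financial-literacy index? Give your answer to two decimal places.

δ = (z_{α/2} + z_β) · √((σ₁²+σ₂²)/n)
  = (2.576 + 0.842) · √(128/888)
  = 3.418 · √0.14414
  = 3.418 · 0.3797
  = 1.2977

Minimum detectable difference ≈ 1.30 points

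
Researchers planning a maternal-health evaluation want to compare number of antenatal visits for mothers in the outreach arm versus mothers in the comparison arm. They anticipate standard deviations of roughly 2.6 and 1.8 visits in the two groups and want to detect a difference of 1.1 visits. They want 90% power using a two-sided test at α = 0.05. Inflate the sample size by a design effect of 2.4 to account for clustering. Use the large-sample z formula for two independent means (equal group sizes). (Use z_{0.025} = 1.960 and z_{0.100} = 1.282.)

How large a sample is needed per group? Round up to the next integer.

n = (z_{α/2} + z_β)² · (σ₁² + σ₂²) / δ²
  = (1.960 + 1.282)² · (2.6² + 1.8² = 10) / 1.1²
  = 10.5106 · 10 / 1.21
  = 86.86
Design effect: 2.4 × 86.86 = 208.47.
Round up → n = 209 per group.

n = 209 per group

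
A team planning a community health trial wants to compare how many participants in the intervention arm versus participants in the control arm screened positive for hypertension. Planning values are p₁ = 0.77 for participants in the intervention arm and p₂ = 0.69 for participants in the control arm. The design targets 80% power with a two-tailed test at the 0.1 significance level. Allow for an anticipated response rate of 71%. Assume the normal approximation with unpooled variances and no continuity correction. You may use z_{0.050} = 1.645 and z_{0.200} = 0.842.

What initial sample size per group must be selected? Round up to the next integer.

n = (z_{α/2} + z_β)² · [p₁(1−p₁) + p₂(1−p₂)] / (p₁ − p₂)²
  = (1.645 + 0.842)² · (0.77·0.23 + 0.69·0.31) / (0.08)²
  = (2.487)² · (0.1771 + 0.2139) / 0.0064
  = 6.1852 · 0.3910 / 0.0064
  = 377.88
Adjust for 71% response: 377.88 / 0.71 = 532.22.
Round up → n = 533 per group.

n = 533 per group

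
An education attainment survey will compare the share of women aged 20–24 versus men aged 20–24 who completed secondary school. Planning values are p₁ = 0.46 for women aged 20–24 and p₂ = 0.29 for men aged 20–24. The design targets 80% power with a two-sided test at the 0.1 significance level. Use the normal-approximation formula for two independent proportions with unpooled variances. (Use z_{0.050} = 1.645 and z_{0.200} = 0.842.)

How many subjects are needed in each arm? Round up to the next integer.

n = 98 per group

n = (z_{α/2} + z_β)² · [p₁(1−p₁) + p₂(1−p₂)] / (p₁ − p₂)²
  = (1.645 + 0.842)² · (0.46·0.54 + 0.29·0.71) / (0.17)²
  = (2.487)² · (0.2484 + 0.2059) / 0.0289
  = 6.1852 · 0.4543 / 0.0289
  = 97.23
Round up → n = 98 per group.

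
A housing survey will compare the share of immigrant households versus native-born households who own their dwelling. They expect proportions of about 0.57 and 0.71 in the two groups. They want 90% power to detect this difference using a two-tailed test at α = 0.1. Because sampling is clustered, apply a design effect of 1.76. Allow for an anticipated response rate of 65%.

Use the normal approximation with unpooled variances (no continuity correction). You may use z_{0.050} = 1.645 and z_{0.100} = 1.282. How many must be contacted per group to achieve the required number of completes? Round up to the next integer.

n = (z_{α/2} + z_β)² · [p₁(1−p₁) + p₂(1−p₂)] / (p₁ − p₂)²
  = (1.645 + 1.282)² · (0.57·0.43 + 0.71·0.29) / (-0.14)²
  = (2.927)² · (0.2451 + 0.2059) / 0.0196
  = 8.5673 · 0.4510 / 0.0196
  = 197.14
Design effect: 1.76 × 197.14 = 346.96.
Adjust for 65% response: 346.96 / 0.65 = 533.78.
Round up → n = 534 per group.

n = 534 per group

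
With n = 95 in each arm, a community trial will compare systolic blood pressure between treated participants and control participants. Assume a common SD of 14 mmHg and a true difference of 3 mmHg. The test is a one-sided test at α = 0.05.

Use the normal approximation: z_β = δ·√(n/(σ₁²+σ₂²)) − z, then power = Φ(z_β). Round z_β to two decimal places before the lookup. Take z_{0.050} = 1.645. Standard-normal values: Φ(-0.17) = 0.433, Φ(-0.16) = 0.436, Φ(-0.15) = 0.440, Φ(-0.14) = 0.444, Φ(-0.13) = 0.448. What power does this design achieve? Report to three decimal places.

Power ≈ 0.433

z_β = δ·√(n/(σ₁²+σ₂²)) − z_α
    = 3 · √(95/392) − 1.645
    = 3 · 0.49229 − 1.645
    = 1.4769 − 1.645 = -0.1681 → -0.17
Power = Φ(-0.17) = 0.433.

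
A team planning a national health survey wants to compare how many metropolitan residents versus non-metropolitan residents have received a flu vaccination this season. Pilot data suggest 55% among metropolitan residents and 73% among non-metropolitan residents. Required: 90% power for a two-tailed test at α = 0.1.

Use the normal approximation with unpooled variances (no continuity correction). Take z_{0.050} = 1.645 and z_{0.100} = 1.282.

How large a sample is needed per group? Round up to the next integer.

n = (z_{α/2} + z_β)² · [p₁(1−p₁) + p₂(1−p₂)] / (p₁ − p₂)²
  = (1.645 + 1.282)² · (0.55·0.45 + 0.73·0.27) / (-0.18)²
  = (2.927)² · (0.2475 + 0.1971) / 0.0324
  = 8.5673 · 0.4446 / 0.0324
  = 117.56
Round up → n = 118 per group.

n = 118 per group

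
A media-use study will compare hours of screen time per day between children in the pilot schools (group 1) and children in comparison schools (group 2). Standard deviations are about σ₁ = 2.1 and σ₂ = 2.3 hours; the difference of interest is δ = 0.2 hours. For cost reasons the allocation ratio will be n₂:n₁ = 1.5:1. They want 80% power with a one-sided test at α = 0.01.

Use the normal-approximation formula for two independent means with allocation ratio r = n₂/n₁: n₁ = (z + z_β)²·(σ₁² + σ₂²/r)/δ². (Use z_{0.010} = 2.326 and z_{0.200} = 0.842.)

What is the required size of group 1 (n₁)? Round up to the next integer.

n₁ = 1992

n₁ = (z_α + z_β)² · (σ₁² + σ₂²/r) / δ²
   = (2.326 + 0.842)² · (2.1² + 2.3²/1.5) / 0.2²
   = 10.0362 · (4.41 + 3.5267) / 0.04
   = 10.0362 · 7.9367 / 0.04
   = 1991.35
Round up → n₁ = 1992; n₂ = r·n₁ = 1.5 × 1992 = 2988.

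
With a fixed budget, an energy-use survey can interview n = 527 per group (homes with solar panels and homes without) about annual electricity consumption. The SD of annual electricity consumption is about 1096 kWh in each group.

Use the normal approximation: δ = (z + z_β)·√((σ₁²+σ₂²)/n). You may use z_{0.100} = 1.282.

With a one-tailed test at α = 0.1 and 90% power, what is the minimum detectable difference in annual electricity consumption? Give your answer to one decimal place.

Minimum detectable difference ≈ 173.1 kWh

δ = (z_α + z_β) · √((σ₁²+σ₂²)/n)
  = (1.282 + 1.282) · √(2402432/527)
  = 2.564 · √4558.7
  = 2.564 · 67.5181
  = 173.1164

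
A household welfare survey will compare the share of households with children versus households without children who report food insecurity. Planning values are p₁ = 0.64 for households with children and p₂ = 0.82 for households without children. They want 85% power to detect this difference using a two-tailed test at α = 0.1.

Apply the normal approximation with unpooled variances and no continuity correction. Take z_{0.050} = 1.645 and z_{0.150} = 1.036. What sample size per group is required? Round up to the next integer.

n = 84 per group

n = (z_{α/2} + z_β)² · [p₁(1−p₁) + p₂(1−p₂)] / (p₁ − p₂)²
  = (1.645 + 1.036)² · (0.64·0.36 + 0.82·0.18) / (-0.18)²
  = (2.681)² · (0.2304 + 0.1476) / 0.0324
  = 7.1878 · 0.3780 / 0.0324
  = 83.86
Round up → n = 84 per group.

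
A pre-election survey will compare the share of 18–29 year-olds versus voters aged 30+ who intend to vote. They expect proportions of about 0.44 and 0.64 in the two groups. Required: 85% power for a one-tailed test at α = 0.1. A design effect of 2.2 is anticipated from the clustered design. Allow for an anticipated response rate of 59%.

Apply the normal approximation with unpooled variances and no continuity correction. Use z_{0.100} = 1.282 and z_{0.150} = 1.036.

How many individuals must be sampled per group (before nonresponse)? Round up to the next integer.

n = 239 per group

n = (z_α + z_β)² · [p₁(1−p₁) + p₂(1−p₂)] / (p₁ − p₂)²
  = (1.282 + 1.036)² · (0.44·0.56 + 0.64·0.36) / (-0.20)²
  = (2.318)² · (0.2464 + 0.2304) / 0.0400
  = 5.3731 · 0.4768 / 0.0400
  = 64.05
Design effect: 2.2 × 64.05 = 140.90.
Adjust for 59% response: 140.90 / 0.59 = 238.82.
Round up → n = 239 per group.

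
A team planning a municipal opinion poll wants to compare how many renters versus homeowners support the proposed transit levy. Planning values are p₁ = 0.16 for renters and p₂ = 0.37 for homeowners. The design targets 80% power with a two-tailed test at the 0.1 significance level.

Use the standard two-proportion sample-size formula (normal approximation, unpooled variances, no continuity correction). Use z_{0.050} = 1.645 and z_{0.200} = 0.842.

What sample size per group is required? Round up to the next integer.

n = 52 per group

n = (z_{α/2} + z_β)² · [p₁(1−p₁) + p₂(1−p₂)] / (p₁ − p₂)²
  = (1.645 + 0.842)² · (0.16·0.84 + 0.37·0.63) / (-0.21)²
  = (2.487)² · (0.1344 + 0.2331) / 0.0441
  = 6.1852 · 0.3675 / 0.0441
  = 51.54
Round up → n = 52 per group.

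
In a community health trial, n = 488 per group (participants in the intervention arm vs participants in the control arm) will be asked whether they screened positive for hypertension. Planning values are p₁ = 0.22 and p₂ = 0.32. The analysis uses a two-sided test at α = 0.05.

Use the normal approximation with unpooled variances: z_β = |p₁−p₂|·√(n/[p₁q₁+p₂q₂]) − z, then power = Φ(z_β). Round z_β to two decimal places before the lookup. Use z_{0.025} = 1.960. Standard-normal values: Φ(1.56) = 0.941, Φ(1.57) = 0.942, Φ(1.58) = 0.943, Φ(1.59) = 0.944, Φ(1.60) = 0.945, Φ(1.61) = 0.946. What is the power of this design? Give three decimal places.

Power ≈ 0.943

z_β = |p₁−p₂|·√(n/[p₁q₁+p₂q₂]) − z_{α/2}
    = 0.10 · √(488/0.3892) − 1.960
    = 0.10 · 35.4098 − 1.960
    = 3.5410 − 1.960 = 1.5810 → 1.58
Power = Φ(1.58) = 0.943.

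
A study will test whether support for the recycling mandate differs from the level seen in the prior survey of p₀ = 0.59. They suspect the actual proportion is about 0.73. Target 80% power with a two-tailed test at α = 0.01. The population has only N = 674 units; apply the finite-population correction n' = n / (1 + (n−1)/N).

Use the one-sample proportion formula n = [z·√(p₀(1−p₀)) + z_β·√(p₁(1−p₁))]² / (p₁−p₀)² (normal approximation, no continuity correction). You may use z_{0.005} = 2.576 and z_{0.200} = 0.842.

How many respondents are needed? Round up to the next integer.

n = [z_{α/2}·√(p₀q₀) + z_β·√(p₁q₁)]² / (p₁ − p₀)²
  = [2.576·√(0.59·0.41) + 0.842·√(0.73·0.27)]² / (0.14)²
  = [2.576·0.4918 + 0.842·0.4440]² / 0.0196
  = [1.6408]² / 0.0196
  = 137.35
Finite-population correction (N = 674): 137.35 / (1 + (137.35 − 1)/674) = 114.24.
Round up → n = 115.

n = 115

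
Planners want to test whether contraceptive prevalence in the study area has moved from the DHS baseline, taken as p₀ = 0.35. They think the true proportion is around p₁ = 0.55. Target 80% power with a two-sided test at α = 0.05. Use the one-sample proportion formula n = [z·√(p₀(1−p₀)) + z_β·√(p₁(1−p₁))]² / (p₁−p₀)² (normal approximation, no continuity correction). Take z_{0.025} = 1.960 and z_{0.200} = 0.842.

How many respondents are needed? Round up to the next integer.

n = [z_{α/2}·√(p₀q₀) + z_β·√(p₁q₁)]² / (p₁ − p₀)²
  = [1.960·√(0.35·0.65) + 0.842·√(0.55·0.45)]² / (0.20)²
  = [1.960·0.4770 + 0.842·0.4975]² / 0.0400
  = [1.3538]² / 0.0400
  = 45.82
Round up → n = 46.

n = 46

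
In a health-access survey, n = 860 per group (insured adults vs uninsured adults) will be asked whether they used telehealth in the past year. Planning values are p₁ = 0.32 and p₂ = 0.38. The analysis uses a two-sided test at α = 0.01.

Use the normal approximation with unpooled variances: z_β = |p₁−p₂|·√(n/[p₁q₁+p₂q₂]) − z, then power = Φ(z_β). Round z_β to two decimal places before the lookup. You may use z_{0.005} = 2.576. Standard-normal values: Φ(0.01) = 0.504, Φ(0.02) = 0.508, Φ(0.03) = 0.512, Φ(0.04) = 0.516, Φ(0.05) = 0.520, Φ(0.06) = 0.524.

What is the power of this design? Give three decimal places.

z_β = |p₁−p₂|·√(n/[p₁q₁+p₂q₂]) − z_{α/2}
    = 0.06 · √(860/0.4532) − 2.576
    = 0.06 · 43.5616 − 2.576
    = 2.6137 − 2.576 = 0.0377 → 0.04
Power = Φ(0.04) = 0.516.

Power ≈ 0.516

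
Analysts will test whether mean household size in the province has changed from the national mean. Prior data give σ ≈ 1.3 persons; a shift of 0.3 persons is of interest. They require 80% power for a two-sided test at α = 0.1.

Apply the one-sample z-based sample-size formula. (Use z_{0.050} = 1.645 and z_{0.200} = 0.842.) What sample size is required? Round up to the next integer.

n = (z_{α/2} + z_β)² · σ² / δ²
  = (1.645 + 0.842)² · 1.3² / 0.3²
  = 6.1852 · 1.69 / 0.09
  = 116.14
Round up → n = 117.

n = 117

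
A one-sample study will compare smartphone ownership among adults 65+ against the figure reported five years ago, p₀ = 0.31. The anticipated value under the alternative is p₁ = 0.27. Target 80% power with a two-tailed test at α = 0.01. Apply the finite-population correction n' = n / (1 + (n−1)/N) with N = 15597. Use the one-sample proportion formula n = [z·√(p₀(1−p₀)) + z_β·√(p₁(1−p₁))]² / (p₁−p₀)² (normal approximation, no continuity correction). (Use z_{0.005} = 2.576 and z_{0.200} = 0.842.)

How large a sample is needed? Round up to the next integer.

n = 1395

n = [z_{α/2}·√(p₀q₀) + z_β·√(p₁q₁)]² / (p₁ − p₀)²
  = [2.576·√(0.31·0.69) + 0.842·√(0.27·0.73)]² / (-0.04)²
  = [2.576·0.4625 + 0.842·0.4440]² / 0.0016
  = [1.5652]² / 0.0016
  = 1531.15
Finite-population correction (N = 15597): 1531.15 / (1 + (1531.15 − 1)/15597) = 1394.36.
Round up → n = 1395.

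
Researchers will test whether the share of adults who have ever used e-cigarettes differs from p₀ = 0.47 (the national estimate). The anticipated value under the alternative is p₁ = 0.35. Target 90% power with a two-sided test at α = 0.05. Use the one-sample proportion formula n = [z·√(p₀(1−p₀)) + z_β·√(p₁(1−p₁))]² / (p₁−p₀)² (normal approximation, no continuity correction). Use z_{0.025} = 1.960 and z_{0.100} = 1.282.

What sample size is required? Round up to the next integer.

n = [z_{α/2}·√(p₀q₀) + z_β·√(p₁q₁)]² / (p₁ − p₀)²
  = [1.960·√(0.47·0.53) + 1.282·√(0.35·0.65)]² / (-0.12)²
  = [1.960·0.4991 + 1.282·0.4770]² / 0.0144
  = [1.5897]² / 0.0144
  = 175.50
Round up → n = 176.

n = 176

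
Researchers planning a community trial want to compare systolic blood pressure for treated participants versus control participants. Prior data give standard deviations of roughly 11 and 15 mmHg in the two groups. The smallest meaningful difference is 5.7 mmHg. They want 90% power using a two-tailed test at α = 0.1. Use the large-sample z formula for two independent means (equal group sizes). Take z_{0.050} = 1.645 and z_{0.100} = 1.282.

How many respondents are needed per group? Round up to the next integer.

n = (z_{α/2} + z_β)² · (σ₁² + σ₂²) / δ²
  = (1.645 + 1.282)² · (11² + 15² = 346) / 5.7²
  = 8.5673 · 346 / 32.49
  = 91.24
Round up → n = 92 per group.

n = 92 per group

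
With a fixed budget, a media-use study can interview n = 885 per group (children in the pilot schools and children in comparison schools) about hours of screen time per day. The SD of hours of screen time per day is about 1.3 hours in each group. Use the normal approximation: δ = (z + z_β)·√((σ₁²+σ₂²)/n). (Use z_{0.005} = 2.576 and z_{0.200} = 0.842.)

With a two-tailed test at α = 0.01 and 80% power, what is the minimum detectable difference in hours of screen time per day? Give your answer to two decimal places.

Minimum detectable difference ≈ 0.21 hours

δ = (z_{α/2} + z_β) · √((σ₁²+σ₂²)/n)
  = (2.576 + 0.842) · √(3.38/885)
  = 3.418 · √0.00382
  = 3.418 · 0.0618
  = 0.2112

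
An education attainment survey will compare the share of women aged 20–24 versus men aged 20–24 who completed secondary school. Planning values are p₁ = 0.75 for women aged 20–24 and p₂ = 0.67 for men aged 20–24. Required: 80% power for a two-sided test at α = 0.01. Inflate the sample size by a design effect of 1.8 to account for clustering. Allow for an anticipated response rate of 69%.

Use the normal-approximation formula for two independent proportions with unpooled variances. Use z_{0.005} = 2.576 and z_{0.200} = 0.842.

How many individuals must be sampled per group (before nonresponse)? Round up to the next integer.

n = (z_{α/2} + z_β)² · [p₁(1−p₁) + p₂(1−p₂)] / (p₁ − p₂)²
  = (2.576 + 0.842)² · (0.75·0.25 + 0.67·0.33) / (0.08)²
  = (3.418)² · (0.1875 + 0.2211) / 0.0064
  = 11.6827 · 0.4086 / 0.0064
  = 745.87
Design effect: 1.8 × 745.87 = 1342.56.
Adjust for 69% response: 1342.56 / 0.69 = 1945.74.
Round up → n = 1946 per group.

n = 1946 per group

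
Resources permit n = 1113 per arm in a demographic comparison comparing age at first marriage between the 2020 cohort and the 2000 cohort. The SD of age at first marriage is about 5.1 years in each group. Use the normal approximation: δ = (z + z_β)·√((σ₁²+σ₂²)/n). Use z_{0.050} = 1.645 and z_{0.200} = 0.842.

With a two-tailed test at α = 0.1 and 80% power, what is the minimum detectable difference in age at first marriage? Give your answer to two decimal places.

δ = (z_{α/2} + z_β) · √((σ₁²+σ₂²)/n)
  = (1.645 + 0.842) · √(52.02/1113)
  = 2.487 · √0.04674
  = 2.487 · 0.2162
  = 0.5377

Minimum detectable difference ≈ 0.54 years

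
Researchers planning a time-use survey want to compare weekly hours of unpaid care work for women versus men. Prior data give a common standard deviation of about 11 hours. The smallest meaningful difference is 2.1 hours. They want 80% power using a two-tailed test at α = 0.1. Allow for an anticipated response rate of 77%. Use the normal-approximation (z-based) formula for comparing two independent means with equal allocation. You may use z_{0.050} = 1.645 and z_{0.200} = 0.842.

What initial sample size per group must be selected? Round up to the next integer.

n = 441 per group

n = (z_{α/2} + z_β)² · (σ₁² + σ₂²) / δ²
  = (1.645 + 0.842)² · (2·11² = 242) / 2.1²
  = 6.1852 · 242 / 4.41
  = 339.41
Adjust for 77% response: 339.41 / 0.77 = 440.80.
Round up → n = 441 per group.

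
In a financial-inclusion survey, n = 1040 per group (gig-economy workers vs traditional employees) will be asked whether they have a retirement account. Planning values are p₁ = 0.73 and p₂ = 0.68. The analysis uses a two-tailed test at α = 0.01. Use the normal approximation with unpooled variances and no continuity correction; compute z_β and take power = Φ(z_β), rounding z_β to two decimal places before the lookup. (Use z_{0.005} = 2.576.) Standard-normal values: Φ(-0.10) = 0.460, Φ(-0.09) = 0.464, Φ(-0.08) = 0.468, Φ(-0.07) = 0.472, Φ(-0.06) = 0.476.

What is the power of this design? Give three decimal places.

Power ≈ 0.472

z_β = |p₁−p₂|·√(n/[p₁q₁+p₂q₂]) − z_{α/2}
    = 0.05 · √(1040/0.4147) − 2.576
    = 0.05 · 50.0783 − 2.576
    = 2.5039 − 2.576 = -0.0721 → -0.07
Power = Φ(-0.07) = 0.472.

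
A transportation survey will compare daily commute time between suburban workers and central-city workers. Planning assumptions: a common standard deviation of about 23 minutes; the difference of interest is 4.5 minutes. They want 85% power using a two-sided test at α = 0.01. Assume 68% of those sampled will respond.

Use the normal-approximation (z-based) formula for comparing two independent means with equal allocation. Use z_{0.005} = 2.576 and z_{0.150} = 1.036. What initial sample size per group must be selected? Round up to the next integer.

n = 1003 per group

n = (z_{α/2} + z_β)² · (σ₁² + σ₂²) / δ²
  = (2.576 + 1.036)² · (2·23² = 1058) / 4.5²
  = 13.0465 · 1058 / 20.25
  = 681.64
Adjust for 68% response: 681.64 / 0.68 = 1002.41.
Round up → n = 1003 per group.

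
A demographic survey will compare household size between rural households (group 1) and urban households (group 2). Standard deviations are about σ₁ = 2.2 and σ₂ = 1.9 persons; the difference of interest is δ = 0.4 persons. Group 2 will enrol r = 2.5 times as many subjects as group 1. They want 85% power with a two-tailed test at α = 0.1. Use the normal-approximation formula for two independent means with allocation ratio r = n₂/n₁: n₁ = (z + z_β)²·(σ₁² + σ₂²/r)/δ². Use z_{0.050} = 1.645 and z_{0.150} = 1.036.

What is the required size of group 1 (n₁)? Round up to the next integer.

n₁ = 283

n₁ = (z_{α/2} + z_β)² · (σ₁² + σ₂²/r) / δ²
   = (1.645 + 1.036)² · (2.2² + 1.9²/2.5) / 0.4²
   = 7.1878 · (4.84 + 1.444) / 0.16
   = 7.1878 · 6.284 / 0.16
   = 282.30
Round up → n₁ = 283; n₂ = r·n₁ = 2.5 × 283 = 708.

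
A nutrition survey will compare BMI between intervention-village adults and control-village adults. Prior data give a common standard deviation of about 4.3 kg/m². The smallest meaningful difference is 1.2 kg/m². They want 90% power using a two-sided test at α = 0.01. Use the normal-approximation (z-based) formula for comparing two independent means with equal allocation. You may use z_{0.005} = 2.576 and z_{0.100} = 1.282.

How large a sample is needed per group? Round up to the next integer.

n = 383 per group

n = (z_{α/2} + z_β)² · (σ₁² + σ₂²) / δ²
  = (2.576 + 1.282)² · (2·4.3² = 36.98) / 1.2²
  = 14.8842 · 36.98 / 1.44
  = 382.23
Round up → n = 383 per group.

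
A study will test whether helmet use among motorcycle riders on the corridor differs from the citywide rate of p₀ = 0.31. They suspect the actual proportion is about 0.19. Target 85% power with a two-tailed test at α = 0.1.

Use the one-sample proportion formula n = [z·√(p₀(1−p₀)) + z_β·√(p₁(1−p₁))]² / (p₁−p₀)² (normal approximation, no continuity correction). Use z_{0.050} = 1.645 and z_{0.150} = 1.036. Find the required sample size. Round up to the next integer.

n = 95

n = [z_{α/2}·√(p₀q₀) + z_β·√(p₁q₁)]² / (p₁ − p₀)²
  = [1.645·√(0.31·0.69) + 1.036·√(0.19·0.81)]² / (-0.12)²
  = [1.645·0.4625 + 1.036·0.3923]² / 0.0144
  = [1.1672]² / 0.0144
  = 94.61
Round up → n = 95.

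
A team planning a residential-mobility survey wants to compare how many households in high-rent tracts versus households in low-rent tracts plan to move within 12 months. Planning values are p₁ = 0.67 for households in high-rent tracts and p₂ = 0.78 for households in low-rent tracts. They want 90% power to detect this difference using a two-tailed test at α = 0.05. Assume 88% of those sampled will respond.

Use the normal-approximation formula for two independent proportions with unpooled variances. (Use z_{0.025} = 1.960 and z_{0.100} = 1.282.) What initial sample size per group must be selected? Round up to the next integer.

n = 388 per group

n = (z_{α/2} + z_β)² · [p₁(1−p₁) + p₂(1−p₂)] / (p₁ − p₂)²
  = (1.960 + 1.282)² · (0.67·0.33 + 0.78·0.22) / (-0.11)²
  = (3.242)² · (0.2211 + 0.1716) / 0.0121
  = 10.5106 · 0.3927 / 0.0121
  = 341.12
Adjust for 88% response: 341.12 / 0.88 = 387.63.
Round up → n = 388 per group.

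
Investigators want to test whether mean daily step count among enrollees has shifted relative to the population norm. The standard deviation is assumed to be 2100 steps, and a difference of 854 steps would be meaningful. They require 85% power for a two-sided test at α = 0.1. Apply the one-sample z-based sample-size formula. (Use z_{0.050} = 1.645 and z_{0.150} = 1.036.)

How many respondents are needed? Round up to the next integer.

n = (z_{α/2} + z_β)² · σ² / δ²
  = (1.645 + 1.036)² · 2100² / 854²
  = 7.1878 · 4410000 / 729316
  = 43.46
Round up → n = 44.

n = 44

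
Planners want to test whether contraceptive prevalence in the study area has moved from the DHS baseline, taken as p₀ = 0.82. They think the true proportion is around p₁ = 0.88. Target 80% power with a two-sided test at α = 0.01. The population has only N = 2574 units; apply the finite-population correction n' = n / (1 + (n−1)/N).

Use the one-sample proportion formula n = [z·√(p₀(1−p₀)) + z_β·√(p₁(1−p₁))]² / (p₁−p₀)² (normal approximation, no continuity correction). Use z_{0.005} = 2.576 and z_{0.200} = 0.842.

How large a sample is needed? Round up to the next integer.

n = [z_{α/2}·√(p₀q₀) + z_β·√(p₁q₁)]² / (p₁ − p₀)²
  = [2.576·√(0.82·0.18) + 0.842·√(0.88·0.12)]² / (0.06)²
  = [2.576·0.3842 + 0.842·0.3250]² / 0.0036
  = [1.2633]² / 0.0036
  = 443.30
Finite-population correction (N = 2574): 443.30 / (1 + (443.30 − 1)/2574) = 378.30.
Round up → n = 379.

n = 379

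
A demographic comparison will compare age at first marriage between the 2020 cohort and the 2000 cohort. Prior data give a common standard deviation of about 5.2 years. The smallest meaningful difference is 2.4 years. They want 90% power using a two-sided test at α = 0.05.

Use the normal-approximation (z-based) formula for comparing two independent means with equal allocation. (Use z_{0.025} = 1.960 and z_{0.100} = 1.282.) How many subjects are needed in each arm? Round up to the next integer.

n = (z_{α/2} + z_β)² · (σ₁² + σ₂²) / δ²
  = (1.960 + 1.282)² · (2·5.2² = 54.08) / 2.4²
  = 10.5106 · 54.08 / 5.76
  = 98.68
Round up → n = 99 per group.

n = 99 per group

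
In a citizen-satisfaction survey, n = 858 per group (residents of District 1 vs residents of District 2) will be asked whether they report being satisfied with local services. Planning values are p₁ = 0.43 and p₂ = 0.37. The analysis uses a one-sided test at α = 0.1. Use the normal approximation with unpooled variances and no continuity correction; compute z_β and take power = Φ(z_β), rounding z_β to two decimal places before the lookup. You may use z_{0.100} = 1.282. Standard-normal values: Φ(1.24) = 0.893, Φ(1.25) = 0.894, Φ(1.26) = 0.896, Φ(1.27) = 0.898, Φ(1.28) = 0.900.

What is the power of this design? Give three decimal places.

z_β = |p₁−p₂|·√(n/[p₁q₁+p₂q₂]) − z_α
    = 0.06 · √(858/0.4782) − 1.282
    = 0.06 · 42.3583 − 1.282
    = 2.5415 − 1.282 = 1.2595 → 1.26
Power = Φ(1.26) = 0.896.

Power ≈ 0.896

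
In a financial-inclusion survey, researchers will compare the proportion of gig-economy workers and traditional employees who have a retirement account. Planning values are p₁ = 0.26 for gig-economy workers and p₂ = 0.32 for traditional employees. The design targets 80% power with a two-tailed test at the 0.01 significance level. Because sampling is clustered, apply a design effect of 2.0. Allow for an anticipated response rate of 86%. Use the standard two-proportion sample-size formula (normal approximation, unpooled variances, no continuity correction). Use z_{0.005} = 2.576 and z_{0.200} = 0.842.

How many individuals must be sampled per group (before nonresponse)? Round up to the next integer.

n = (z_{α/2} + z_β)² · [p₁(1−p₁) + p₂(1−p₂)] / (p₁ − p₂)²
  = (2.576 + 0.842)² · (0.26·0.74 + 0.32·0.68) / (-0.06)²
  = (3.418)² · (0.1924 + 0.2176) / 0.0036
  = 11.6827 · 0.4100 / 0.0036
  = 1330.53
Design effect: 2.0 × 1330.53 = 2661.06.
Adjust for 86% response: 2661.06 / 0.86 = 3094.26.
Round up → n = 3095 per group.

n = 3095 per group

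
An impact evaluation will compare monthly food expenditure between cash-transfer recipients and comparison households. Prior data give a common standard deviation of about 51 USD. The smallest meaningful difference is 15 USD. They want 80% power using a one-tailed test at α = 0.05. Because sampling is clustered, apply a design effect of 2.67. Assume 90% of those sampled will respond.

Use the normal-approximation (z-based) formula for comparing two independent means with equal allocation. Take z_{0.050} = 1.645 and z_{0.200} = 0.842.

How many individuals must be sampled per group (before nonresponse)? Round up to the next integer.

n = (z_α + z_β)² · (σ₁² + σ₂²) / δ²
  = (1.645 + 0.842)² · (2·51² = 5202) / 15²
  = 6.1852 · 5202 / 225
  = 143.00
Design effect: 2.67 × 143.00 = 381.81.
Adjust for 90% response: 381.81 / 0.90 = 424.24.
Round up → n = 425 per group.

n = 425 per group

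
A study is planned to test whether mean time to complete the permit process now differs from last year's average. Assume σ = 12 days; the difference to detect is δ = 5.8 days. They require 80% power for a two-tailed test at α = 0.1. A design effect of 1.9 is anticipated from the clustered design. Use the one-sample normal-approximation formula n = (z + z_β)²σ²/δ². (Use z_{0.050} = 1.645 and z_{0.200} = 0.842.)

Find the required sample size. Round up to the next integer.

n = 51

n = (z_{α/2} + z_β)² · σ² / δ²
  = (1.645 + 0.842)² · 12² / 5.8²
  = 6.1852 · 144 / 33.64
  = 26.48
Design effect: 1.9 × 26.48 = 50.31.
Round up → n = 51.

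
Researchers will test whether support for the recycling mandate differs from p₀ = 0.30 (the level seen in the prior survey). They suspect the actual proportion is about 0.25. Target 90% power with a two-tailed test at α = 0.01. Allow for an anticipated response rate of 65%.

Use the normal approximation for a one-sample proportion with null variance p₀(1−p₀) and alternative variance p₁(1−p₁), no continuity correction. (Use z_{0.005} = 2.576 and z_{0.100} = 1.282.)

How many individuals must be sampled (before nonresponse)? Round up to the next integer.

n = 1854

n = [z_{α/2}·√(p₀q₀) + z_β·√(p₁q₁)]² / (p₁ − p₀)²
  = [2.576·√(0.30·0.70) + 1.282·√(0.25·0.75)]² / (-0.05)²
  = [2.576·0.4583 + 1.282·0.4330]² / 0.0025
  = [1.7356]² / 0.0025
  = 1204.91
Adjust for 65% response: 1204.91 / 0.65 = 1853.71.
Round up → n = 1854.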